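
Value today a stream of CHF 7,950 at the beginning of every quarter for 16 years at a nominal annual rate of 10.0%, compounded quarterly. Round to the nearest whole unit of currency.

CHF 258,834

Periodic rate i = 0.1/4 = 0.025; n = 16 × 4 = 64 periods.
PV = PMT · [1 − (1+i)^(−n)] / i × (1+i) = 7950 · 32.557784 = 258,834.3810
(annuity-due: payments at period start, so ×(1+i).)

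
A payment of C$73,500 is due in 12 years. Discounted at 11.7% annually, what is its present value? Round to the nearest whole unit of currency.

C$19,483

Discount factor = (1+0.117)^(−12) = 0.265071; PV = 73,500 × 0.265071 = 19,482.7053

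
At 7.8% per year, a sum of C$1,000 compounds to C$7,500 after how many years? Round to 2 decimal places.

26.83 years

(1+i)^n = 7500/1000 = 7.50000, so n = ln 7.50000 / ln 1.078 = 26.8269 years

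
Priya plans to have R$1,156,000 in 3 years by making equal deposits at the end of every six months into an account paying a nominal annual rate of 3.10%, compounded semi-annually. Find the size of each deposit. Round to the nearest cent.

R$185,334.79

i = 0.031/2 = 0.0155 per half-year; n = 3·2 = 6.
FV-annuity factor = 6.237361; PMT = 1.156e+06 / 6.237361 = 185,334.7853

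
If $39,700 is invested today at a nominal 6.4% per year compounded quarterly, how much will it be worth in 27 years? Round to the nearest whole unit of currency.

With 4 periods per year: i = 0.016, n = 108.
FV = PV·(1+i)^n = 39,700 × 5.552908 = 220,450.4375

$220,450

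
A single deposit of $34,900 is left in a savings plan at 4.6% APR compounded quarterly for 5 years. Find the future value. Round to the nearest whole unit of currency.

$43,868

With 4 periods per year: i = 0.0115, n = 20.
FV = 34,900 × (1 + 0.0115)^20 = 43,867.5287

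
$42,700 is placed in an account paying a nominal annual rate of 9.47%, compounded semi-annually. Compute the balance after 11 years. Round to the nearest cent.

Periodic rate i = 0.0947/2 = 0.04735; n = 11 × 2 = 22 periods.
FV = 42,700 × (1 + 0.04735)^22 = 118,153.9622

$118,153.96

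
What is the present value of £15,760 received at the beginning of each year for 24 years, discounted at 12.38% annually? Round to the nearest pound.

£134,373

PV = PMT · [1 − (1+i)^(−n)] / i × (1+i) = 15760 · 8.526189 = 134,372.7374
(annuity-due: payments at period start, so ×(1+i).)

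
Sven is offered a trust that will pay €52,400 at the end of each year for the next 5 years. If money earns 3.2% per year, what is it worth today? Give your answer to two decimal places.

Annuity factor a(5|0.032) = 4.553672; PV = 52400 × 4.553672 = 238,612.3946

€238,612.39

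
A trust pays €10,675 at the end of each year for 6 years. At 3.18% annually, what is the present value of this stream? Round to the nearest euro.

€57,485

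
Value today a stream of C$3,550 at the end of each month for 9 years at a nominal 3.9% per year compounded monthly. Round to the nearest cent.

With 12 periods per year: i = 0.00325, n = 108.
PV = PMT · [1 − (1+i)^(−n)] / i = 3550 · 90.958605 = 322,903.0467

C$322,903.05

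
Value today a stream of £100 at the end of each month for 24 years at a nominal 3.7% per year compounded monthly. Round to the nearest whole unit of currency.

i = 0.037/12 = 0.00308333 per month; n = 24·12 = 288.
PV = PMT · [1 − (1+i)^(−n)] / i = 100 · 190.689591 = 19,068.9591

£19,069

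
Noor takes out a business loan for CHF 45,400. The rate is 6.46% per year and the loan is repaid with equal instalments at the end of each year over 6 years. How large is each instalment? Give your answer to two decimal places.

CHF 9,366.52

PMT = 45400 / ( [1 − (1+0.0646)^(−6)] / 0.0646 ) = 45400 / 4.847050 = 9,366.5218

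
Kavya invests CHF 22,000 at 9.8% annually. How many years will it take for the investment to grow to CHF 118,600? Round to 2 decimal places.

n = ln(118600/22000) / ln(1+0.098) = ln(5.39091) / 0.093490 = 18.0202 years

18.02 years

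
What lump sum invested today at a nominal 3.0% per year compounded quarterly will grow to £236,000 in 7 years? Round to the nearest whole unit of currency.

With 4 periods per year: i = 0.0075, n = 28.
PV = FV·(1+i)^(−n) = 236,000 × 0.811220 = 191,447.8389

£191,448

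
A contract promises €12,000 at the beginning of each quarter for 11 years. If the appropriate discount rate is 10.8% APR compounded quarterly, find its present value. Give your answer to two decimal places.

Periodic rate i = 0.108/4 = 0.027; n = 11 × 4 = 44 periods.
PV = PMT · [1 − (1+i)^(−n)] / i × (1+i) = 12000 · 26.258071 = 315,096.8547
Payments are at the start of each period, so multiply by (1+i).

€315,096.85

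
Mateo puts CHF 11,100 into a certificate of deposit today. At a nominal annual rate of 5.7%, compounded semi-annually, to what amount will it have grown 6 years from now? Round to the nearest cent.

Periodic rate i = 0.057/2 = 0.0285; n = 6 × 2 = 12 periods.
11,100 × (1+0.0285)^12 = 11,100 × 1.401043 = 15,551.5804

CHF 15,551.58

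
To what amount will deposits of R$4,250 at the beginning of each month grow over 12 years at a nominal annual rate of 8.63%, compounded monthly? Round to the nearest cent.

R$1,075,176.14

With 12 periods per year: i = 0.00719167, n = 144.
FV = PMT · [(1+i)^n − 1] / i × (1+i) = 4250 · 252.982622 = 1,075,176.1432
(Beginning-of-period payments → annuity-due factor ×(1+i).)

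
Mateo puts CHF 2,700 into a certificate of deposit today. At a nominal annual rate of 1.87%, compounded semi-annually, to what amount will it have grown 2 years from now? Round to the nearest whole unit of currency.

CHF 2,802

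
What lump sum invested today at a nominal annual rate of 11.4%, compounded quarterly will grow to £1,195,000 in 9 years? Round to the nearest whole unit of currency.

£434,523

Periodic rate i = 0.114/4 = 0.0285; n = 9 × 4 = 36 periods.
Discount factor = (1+0.0285)^(−36) = 0.363618; PV = 1,195,000 × 0.363618 = 434,523.4791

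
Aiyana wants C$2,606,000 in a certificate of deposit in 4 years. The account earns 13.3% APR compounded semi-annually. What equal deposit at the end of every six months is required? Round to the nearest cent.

Periodic rate i = 0.133/2 = 0.0665; n = 4 × 2 = 8 periods.
FV-annuity factor = 10.131364; PMT = 2.606e+06 / 10.131364 = 257,221.0456

C$257,221.05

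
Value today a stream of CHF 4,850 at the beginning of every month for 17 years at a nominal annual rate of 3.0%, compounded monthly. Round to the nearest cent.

CHF 776,232.66

With 12 periods per year: i = 0.0025, n = 204.
PV = 4850 × [1 − (1+0.0025)^(−204)] / 0.0025 × (1+i) = 4850 × 160.047970 = 776,232.6559
(Beginning-of-period payments → annuity-due factor ×(1+i).)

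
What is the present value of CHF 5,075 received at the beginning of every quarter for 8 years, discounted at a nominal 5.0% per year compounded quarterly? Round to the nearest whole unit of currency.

CHF 134,839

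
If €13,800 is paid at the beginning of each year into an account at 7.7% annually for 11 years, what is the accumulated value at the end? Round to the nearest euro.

FV = PMT · [(1+i)^n − 1] / i × (1+i) = 13800 · 17.642879 = 243,471.7358
(annuity-due: payments at period start, so ×(1+i).)

€243,472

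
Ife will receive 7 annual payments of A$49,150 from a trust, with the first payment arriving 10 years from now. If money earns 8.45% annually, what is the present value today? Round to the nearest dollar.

PV at t=9 (ordinary 7-year annuity): 49150 × a(7|0.0845) = 49150 × 5.127195 = 252,001.6138
PV₀ = 252,001.6138 / (1+0.0845)^9 = 252,001.6138 / 2.075229 = 121,433.1651

A$121,433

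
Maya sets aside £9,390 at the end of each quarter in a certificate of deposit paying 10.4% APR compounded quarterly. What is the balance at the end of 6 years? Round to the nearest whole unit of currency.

£307,542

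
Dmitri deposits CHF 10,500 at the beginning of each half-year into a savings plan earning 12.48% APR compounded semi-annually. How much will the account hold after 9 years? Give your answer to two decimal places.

Periodic rate i = 0.1248/2 = 0.0624; n = 9 × 2 = 18 periods.
FV = PMT · [(1+i)^n − 1] / i × (1+i) = 10500 · 33.590448 = 352,699.7082
Payments are at the start of each period, so multiply by (1+i).

CHF 352,699.71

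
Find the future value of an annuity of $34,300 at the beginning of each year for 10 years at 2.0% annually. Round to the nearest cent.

$383,086.94

FV = PMT · [(1+i)^n − 1] / i × (1+i) = 34300 · 11.168715 = 383,086.9389
Payments are at the start of each period, so multiply by (1+i).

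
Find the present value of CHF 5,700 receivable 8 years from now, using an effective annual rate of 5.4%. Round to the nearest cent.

PV = FV·(1+i)^(−n) = 5,700 × 0.656561 = 3,742.3980

CHF 3,742.40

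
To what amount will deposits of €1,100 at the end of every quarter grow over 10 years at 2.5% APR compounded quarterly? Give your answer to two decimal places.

€49,812.72

Periodic rate i = 0.025/4 = 0.00625; n = 10 × 4 = 40 periods.
Accumulation factor s(40|0.00625) = 45.284291; FV = 1100 × 45.284291 = 49,812.7204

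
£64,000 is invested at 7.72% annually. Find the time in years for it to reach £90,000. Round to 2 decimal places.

(1+i)^n = 90000/64000 = 1.40625, so n = ln 1.40625 / ln 1.0772 = 4.5845 years

4.58 years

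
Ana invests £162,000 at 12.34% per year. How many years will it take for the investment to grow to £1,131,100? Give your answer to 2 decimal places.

16.70 years

n = ln(1.1311e+06/162000) / ln(1+0.1234) = ln(6.98210) / 0.116360 = 16.7012 years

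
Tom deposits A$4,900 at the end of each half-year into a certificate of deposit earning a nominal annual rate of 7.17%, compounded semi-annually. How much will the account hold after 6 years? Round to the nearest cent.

A$71,897.80

With 2 periods per year: i = 0.03585, n = 12.
FV = 4900 × [(1+0.03585)^12 − 1] / 0.03585 = 4900 × 14.673021 = 71,897.8021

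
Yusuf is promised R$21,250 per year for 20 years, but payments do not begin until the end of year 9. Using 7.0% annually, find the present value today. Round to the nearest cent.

Value one period before first payment (t=8): 21250 × [1 − (1+0.07)^(−20)] / 0.07 = 21250 × 10.594014 = 225,122.8027
Discount back 8 years: 225,122.8027 × (1+0.07)^(−8) = 225,122.8027 × 0.582009 = 131,023.5208

R$131,023.52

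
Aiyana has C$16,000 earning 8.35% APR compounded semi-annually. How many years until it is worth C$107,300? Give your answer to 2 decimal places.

Periodic rate i = 0.0835/2 = 0.04175.
(1+i)^n = 107300/16000 = 6.70625, so n = ln 6.70625 / ln 1.04175 = 46.5268 half-years
= 46.5268/2 years

23.26 years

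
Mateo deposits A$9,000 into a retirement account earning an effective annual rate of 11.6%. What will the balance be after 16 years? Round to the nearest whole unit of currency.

A$52,104

FV = PV·(1+i)^n = 9,000 × 5.789314 = 52,103.8270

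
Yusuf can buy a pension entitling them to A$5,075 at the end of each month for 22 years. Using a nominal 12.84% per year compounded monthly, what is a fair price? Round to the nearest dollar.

A$445,738

With 12 periods per year: i = 0.0107, n = 264.
Annuity factor a(264|0.0107) = 87.830151; PV = 5075 × 87.830151 = 445,738.0184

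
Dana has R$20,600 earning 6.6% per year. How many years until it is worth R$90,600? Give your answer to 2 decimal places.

23.17 years

(1+i)^n = 90600/20600 = 4.39806, so n = ln 4.39806 / ln 1.066 = 23.1746 years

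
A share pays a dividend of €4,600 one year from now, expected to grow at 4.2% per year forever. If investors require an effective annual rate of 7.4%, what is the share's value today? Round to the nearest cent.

€143,750.00

PV = D₁/(r − g) = 4600/(0.074 − 0.042) = 143,750.0000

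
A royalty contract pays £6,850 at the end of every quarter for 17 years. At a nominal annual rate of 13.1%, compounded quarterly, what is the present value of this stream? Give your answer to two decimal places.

£185,782.41

i = 0.131/4 = 0.03275 per quarter; n = 17·4 = 68.
PV = PMT · [1 − (1+i)^(−n)] / i = 6850 · 27.121520 = 185,782.4095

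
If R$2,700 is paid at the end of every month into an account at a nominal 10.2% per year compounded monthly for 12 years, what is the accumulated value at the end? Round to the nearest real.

R$757,022

Periodic rate i = 0.102/12 = 0.0085; n = 12 × 12 = 144 periods.
Accumulation factor s(144|0.0085) = 280.378574; FV = 2700 × 280.378574 = 757,022.1493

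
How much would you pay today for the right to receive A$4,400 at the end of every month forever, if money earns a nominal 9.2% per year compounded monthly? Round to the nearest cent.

A$573,913.04

Periodic rate i = 0.092/12 = 0.00766667.
PV = C/r = 4400/0.00766667 = 573,913.0435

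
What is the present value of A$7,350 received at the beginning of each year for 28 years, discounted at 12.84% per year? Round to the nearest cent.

Annuity factor a(28|0.1284) × (1+i) = 8.489671; PV = 7350 × 8.489671 = 62,399.0786
Payments are at the start of each period, so multiply by (1+i).

A$62,399.08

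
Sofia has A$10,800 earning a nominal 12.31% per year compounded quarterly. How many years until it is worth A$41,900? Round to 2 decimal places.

11.18 years

Periodic rate i = 0.1231/4 = 0.030775.
(1+i)^n = 41900/10800 = 3.87963, so n = ln 3.87963 / ln 1.03077 = 44.7277 quarters
= 44.7277/4 years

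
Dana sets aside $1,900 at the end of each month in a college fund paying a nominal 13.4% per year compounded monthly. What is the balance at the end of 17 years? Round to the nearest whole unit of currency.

Periodic rate i = 0.134/12 = 0.0111667; n = 17 × 12 = 204 periods.
FV = 1900 × [(1+0.0111667)^204 − 1] / 0.0111667 = 1900 × 773.260082 = 1,469,194.1554

$1,469,194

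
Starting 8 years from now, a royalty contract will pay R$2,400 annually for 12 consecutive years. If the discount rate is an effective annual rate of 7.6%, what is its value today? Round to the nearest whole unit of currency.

Value one period before first payment (t=7): 2400 × [1 − (1+0.076)^(−12)] / 0.076 = 2400 × 7.694795 = 18,467.5073
Discount back 7 years: 18,467.5073 × (1+0.076)^(−7) = 18,467.5073 × 0.598845 = 11,059.1661

R$11,059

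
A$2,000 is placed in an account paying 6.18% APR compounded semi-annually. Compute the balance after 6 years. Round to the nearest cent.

A$2,881.57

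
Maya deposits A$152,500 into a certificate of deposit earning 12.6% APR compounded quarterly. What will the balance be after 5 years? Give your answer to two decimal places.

i = 0.126/4 = 0.0315 per quarter; n = 5·4 = 20.
FV = 152,500 × (1 + 0.0315)^20 = 283,566.2173

A$283,566.22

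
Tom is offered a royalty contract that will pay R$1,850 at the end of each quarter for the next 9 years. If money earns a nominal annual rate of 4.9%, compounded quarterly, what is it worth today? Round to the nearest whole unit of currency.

Periodic rate i = 0.049/4 = 0.01225; n = 9 × 4 = 36 periods.
PV = PMT · [1 − (1+i)^(−n)] / i = 1850 · 28.969891 = 53,594.2979

R$53,594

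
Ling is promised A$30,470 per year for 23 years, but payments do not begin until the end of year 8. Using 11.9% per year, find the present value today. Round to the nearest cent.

A$107,772.15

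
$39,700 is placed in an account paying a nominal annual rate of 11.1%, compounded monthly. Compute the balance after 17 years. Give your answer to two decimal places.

$259,738.99

i = 0.111/12 = 0.00925 per month; n = 17·12 = 204.
FV = PV·(1+i)^n = 39,700 × 6.542544 = 259,738.9949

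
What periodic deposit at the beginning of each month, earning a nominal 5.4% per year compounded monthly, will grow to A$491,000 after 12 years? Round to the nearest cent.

A$2,419.97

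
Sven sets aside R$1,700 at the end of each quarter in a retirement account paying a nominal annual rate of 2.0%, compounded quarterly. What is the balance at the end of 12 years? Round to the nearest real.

R$91,966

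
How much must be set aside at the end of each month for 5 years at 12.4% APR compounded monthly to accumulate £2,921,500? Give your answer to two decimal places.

£35,390.39

i = 0.124/12 = 0.0103333 per month; n = 5·12 = 60.
FV-annuity factor = 82.550650; PMT = 2.9215e+06 / 82.550650 = 35,390.3938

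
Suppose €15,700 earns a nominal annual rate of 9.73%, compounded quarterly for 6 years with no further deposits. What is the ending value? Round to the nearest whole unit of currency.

Periodic rate i = 0.0973/4 = 0.024325; n = 6 × 4 = 24 periods.
15,700 × (1+0.024325)^24 = 15,700 × 1.780355 = 27,951.5689

€27,952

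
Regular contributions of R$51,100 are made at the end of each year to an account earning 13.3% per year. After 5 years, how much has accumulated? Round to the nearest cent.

Accumulation factor s(5|0.133) = 6.518966; FV = 51100 × 6.518966 = 333,119.1670

R$333,119.17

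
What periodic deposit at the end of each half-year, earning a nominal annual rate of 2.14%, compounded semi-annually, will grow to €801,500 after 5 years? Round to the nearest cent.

€76,366.07

With 2 periods per year: i = 0.0107, n = 10.
PMT = 801500 / ( [(1+0.0107)^10 − 1] / 0.0107 ) = 801500 / 10.495499 = 76,366.0661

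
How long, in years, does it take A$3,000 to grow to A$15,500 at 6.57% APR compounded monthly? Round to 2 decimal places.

25.06 years

Periodic rate i = 0.0657/12 = 0.005475.
(1+i)^n = 15500/3000 = 5.16667, so n = ln 5.16667 / ln 1.00547 = 300.7706 months
= 300.7706/12 years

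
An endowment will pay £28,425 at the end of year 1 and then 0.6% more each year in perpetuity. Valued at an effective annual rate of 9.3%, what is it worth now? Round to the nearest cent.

PV = D₁/(r − g) = 28425/(0.093 − 0.006) = 326,724.1379

£326,724.14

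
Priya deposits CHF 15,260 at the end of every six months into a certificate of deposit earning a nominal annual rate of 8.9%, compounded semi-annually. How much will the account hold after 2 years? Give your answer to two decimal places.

CHF 65,236.64

i = 0.089/2 = 0.0445 per half-year; n = 2·2 = 4.
FV = PMT · [(1+i)^n − 1] / i = 15260 · 4.275009 = 65,236.6392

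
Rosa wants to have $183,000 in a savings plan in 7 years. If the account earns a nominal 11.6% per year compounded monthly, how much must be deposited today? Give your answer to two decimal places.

$81,563.81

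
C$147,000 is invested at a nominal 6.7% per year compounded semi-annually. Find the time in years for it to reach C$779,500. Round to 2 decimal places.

25.31 years

Periodic rate i = 0.067/2 = 0.0335.
n = ln(779500/147000) / ln(1+0.0335) = ln(5.30272) / 0.032951 = 50.6271 half-years
= 50.6271/2 years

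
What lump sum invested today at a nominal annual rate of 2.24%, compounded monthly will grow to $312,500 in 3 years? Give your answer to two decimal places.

Periodic rate i = 0.0224/12 = 0.00186667; n = 3 × 12 = 36 periods.
Discount factor = (1+0.00186667)^(−36) = 0.935067; PV = 312,500 × 0.935067 = 292,208.3605

$292,208.36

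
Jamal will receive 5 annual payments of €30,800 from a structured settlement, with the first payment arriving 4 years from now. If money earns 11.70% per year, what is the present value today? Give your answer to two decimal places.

€80,261.00

Value one period before first payment (t=3): 30800 × [1 − (1+0.117)^(−5)] / 0.117 = 30800 × 3.631728 = 111,857.2357
PV₀ = 111,857.2357 / (1+0.117)^3 = 111,857.2357 / 1.393669 = 80,260.9994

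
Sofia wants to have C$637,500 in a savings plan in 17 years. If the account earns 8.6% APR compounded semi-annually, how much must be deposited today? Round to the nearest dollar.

C$152,340

With 2 periods per year: i = 0.043, n = 34.
PV = 637,500 / (1 + 0.043)^34 = 637,500 / 4.184721 = 152,339.9128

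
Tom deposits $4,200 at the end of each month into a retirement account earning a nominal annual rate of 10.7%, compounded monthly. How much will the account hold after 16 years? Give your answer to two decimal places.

$2,118,756.66

Periodic rate i = 0.107/12 = 0.00891667; n = 16 × 12 = 192 periods.
FV = 4200 × [(1+0.00891667)^192 − 1] / 0.00891667 = 4200 × 504.465872 = 2,118,756.6621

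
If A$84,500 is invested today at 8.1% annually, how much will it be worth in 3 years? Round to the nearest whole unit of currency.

FV = PV·(1+i)^n = 84,500 × 1.263214 = 106,741.6203

A$106,742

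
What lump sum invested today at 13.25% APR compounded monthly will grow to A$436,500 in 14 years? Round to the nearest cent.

i = 0.1325/12 = 0.0110417 per month; n = 14·12 = 168.
Discount factor = (1+0.0110417)^(−168) = 0.158052; PV = 436,500 × 0.158052 = 68,989.5300

A$68,989.53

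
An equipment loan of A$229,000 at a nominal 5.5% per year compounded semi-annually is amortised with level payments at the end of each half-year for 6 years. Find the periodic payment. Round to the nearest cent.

Periodic rate i = 0.055/2 = 0.0275; n = 6 × 2 = 12 periods.
PMT = 229000 / ( [1 − (1+0.0275)^(−12)] / 0.0275 ) = 229000 / 10.104204 = 22,663.8346

A$22,663.83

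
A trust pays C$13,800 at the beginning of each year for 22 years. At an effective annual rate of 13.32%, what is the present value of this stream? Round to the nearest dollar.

C$109,906

PV = PMT · [1 − (1+i)^(−n)] / i × (1+i) = 13800 · 7.964185 = 109,905.7496
(annuity-due: payments at period start, so ×(1+i).)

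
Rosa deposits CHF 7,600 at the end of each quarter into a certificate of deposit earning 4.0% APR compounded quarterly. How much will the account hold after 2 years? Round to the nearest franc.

CHF 62,971

Periodic rate i = 0.04/4 = 0.01; n = 2 × 4 = 8 periods.
Accumulation factor s(8|0.01) = 8.285671; FV = 7600 × 8.285671 = 62,971.0963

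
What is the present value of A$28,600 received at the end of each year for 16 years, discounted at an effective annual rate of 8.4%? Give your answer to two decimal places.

A$246,802.37

Annuity factor a(16|0.084) = 8.629454; PV = 28600 × 8.629454 = 246,802.3703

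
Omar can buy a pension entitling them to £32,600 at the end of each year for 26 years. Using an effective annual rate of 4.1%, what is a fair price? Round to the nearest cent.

£515,407.58

PV = PMT · [1 − (1+i)^(−n)] / i = 32600 · 15.810049 = 515,407.5827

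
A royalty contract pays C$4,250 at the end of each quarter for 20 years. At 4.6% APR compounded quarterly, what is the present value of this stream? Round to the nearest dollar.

i = 0.046/4 = 0.0115 per quarter; n = 20·4 = 80.
PV = 4250 × [1 − (1+0.0115)^(−80)] / 0.0115 = 4250 × 52.120288 = 221,511.2256

C$221,511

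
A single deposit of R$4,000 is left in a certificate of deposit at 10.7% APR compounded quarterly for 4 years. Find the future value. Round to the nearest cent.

With 4 periods per year: i = 0.02675, n = 16.
4,000 × (1+0.02675)^16 = 4,000 × 1.525581 = 6,102.3256

R$6,102.33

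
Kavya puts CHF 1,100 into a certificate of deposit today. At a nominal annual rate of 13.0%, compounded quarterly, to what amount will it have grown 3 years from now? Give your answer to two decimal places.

CHF 1,614.63

Periodic rate i = 0.13/4 = 0.0325; n = 3 × 4 = 12 periods.
FV = PV·(1+i)^n = 1,100 × 1.467847 = 1,614.6315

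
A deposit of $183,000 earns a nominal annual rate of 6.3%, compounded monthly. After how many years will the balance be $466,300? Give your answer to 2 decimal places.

14.89 years

Periodic rate i = 0.063/12 = 0.00525.
n = ln(466300/183000) / ln(1+0.00525) = ln(2.54809) / 0.005236 = 178.6278 months
= 178.6278/12 years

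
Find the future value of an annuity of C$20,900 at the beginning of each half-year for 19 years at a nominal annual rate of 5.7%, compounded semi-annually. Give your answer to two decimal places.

With 2 periods per year: i = 0.0285, n = 38.
FV = PMT · [(1+i)^n − 1] / i × (1+i) = 20900 · 68.896177 = 1,439,930.0910
(Beginning-of-period payments → annuity-due factor ×(1+i).)

C$1,439,930.09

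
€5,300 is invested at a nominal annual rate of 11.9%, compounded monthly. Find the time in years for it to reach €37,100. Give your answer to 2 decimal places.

16.43 years

Periodic rate i = 0.119/12 = 0.00991667.
n = ln(37100/5300) / ln(1+0.00991667) = ln(7.00000) / 0.009868 = 197.1976 months
= 197.1976/12 years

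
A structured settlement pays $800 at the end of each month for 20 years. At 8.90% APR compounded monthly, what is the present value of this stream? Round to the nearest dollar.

With 12 periods per year: i = 0.00741667, n = 240.
Annuity factor a(240|0.00741667) = 111.943891; PV = 800 × 111.943891 = 89,555.1131

$89,555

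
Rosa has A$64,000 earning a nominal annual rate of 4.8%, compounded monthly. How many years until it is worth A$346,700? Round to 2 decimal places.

Periodic rate i = 0.048/12 = 0.004.
n = ln(346700/64000) / ln(1+0.004) = ln(5.41719) / 0.003992 = 423.2384 months
= 423.2384/12 years

35.27 years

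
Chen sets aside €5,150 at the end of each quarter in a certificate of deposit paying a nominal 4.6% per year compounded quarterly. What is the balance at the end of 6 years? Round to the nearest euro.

€141,412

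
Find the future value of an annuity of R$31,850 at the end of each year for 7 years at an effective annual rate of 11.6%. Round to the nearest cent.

Accumulation factor s(7|0.116) = 9.965543; FV = 31850 × 9.965543 = 317,402.5497

R$317,402.55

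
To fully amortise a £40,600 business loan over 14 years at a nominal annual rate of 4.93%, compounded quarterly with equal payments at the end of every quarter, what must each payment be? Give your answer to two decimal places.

£1,008.04

Periodic rate i = 0.0493/4 = 0.012325; n = 14 × 4 = 56 periods.
Annuity-PV factor = 40.276201; PMT = 40600 / 40.276201 = 1,008.0395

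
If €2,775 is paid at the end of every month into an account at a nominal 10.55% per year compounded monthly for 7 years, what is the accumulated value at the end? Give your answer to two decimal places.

i = 0.1055/12 = 0.00879167 per month; n = 7·12 = 84.
Accumulation factor s(84|0.00879167) = 123.531814; FV = 2775 × 123.531814 = 342,800.7833

€342,800.78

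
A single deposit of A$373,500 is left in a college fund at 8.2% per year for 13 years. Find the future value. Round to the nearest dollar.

A$1,040,507

FV = PV·(1+i)^n = 373,500 × 2.785829 = 1,040,506.9758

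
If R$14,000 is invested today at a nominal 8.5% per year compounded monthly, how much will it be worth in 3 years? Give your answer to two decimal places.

R$18,050.23

Periodic rate i = 0.085/12 = 0.00708333; n = 3 × 12 = 36 periods.
FV = 14,000 × (1 + 0.00708333)^36 = 18,050.2304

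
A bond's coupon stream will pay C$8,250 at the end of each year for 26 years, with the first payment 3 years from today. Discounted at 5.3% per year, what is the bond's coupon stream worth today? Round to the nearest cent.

C$103,725.94

Value one period before first payment (t=2): 8250 × [1 − (1+0.053)^(−26)] / 0.053 = 8250 × 13.940880 = 115,012.2607
PV₀ = 115,012.2607 / (1+0.053)^2 = 115,012.2607 / 1.108809 = 103,725.9444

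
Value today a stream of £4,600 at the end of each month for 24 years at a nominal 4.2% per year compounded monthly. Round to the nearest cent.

£833,794.71

i = 0.042/12 = 0.0035 per month; n = 24·12 = 288.
PV = 4600 × [1 − (1+0.0035)^(−288)] / 0.0035 = 4600 × 181.259719 = 833,794.7090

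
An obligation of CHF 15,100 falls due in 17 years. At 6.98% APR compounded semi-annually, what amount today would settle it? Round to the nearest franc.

i = 0.0698/2 = 0.0349 per half-year; n = 17·2 = 34.
PV = FV·(1+i)^(−n) = 15,100 × 0.311498 = 4,703.6153

CHF 4,704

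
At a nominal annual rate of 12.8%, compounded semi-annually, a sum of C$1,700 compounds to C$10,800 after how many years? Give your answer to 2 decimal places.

14.90 years

Periodic rate i = 0.128/2 = 0.064.
(1+i)^n = 10800/1700 = 6.35294, so n = ln 6.35294 / ln 1.064 = 29.8042 half-years
= 29.8042/2 years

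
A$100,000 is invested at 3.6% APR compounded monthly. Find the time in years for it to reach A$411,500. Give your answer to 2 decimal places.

Periodic rate i = 0.036/12 = 0.003.
(1+i)^n = 411500/100000 = 4.11500, so n = ln 4.11500 / ln 1.003 = 472.2532 months
= 472.2532/12 years

39.35 years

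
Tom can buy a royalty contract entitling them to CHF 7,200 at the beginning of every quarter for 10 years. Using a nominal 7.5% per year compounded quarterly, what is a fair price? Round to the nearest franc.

CHF 205,122

With 4 periods per year: i = 0.01875, n = 40.
PV = 7200 × [1 − (1+0.01875)^(−40)] / 0.01875 × (1+i) = 7200 × 28.489229 = 205,122.4513
(annuity-due: payments at period start, so ×(1+i).)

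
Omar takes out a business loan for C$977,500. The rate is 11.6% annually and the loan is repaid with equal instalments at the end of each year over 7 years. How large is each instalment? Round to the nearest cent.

C$211,477.98

Annuity-PV factor = 4.622231; PMT = 977500 / 4.622231 = 211,477.9802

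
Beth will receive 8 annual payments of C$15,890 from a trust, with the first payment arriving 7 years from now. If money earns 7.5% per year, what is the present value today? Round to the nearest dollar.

PV at t=6 (ordinary 8-year annuity): 15890 × a(8|0.075) = 15890 × 5.857304 = 93,072.5535
PV₀ = 93,072.5535 / (1+0.075)^6 = 93,072.5535 / 1.543302 = 60,307.4331

C$60,307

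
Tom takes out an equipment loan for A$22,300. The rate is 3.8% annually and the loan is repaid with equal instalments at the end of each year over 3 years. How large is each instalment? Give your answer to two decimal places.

Annuity-PV factor = 2.785659; PMT = 22300 / 2.785659 = 8,005.2882

A$8,005.29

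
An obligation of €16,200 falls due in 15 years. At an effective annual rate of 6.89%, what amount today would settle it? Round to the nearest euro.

PV = FV·(1+i)^(−n) = 16,200 × 0.368081 = 5,962.9183

€5,963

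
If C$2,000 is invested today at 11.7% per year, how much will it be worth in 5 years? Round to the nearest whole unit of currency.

FV = PV·(1+i)^n = 2,000 × 1.738865 = 3,477.7300

C$3,478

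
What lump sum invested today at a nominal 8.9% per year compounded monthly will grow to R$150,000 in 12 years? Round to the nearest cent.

R$51,757.86

With 12 periods per year: i = 0.00741667, n = 144.
PV = FV·(1+i)^(−n) = 150,000 × 0.345052 = 51,757.8608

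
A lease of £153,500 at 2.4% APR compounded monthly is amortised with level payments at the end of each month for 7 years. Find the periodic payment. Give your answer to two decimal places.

£1,987.00

Periodic rate i = 0.024/12 = 0.002; n = 7 × 12 = 84 periods.
PMT = 153500 / ( [1 − (1+0.002)^(−84)] / 0.002 ) = 153500 / 77.252162 = 1,986.9994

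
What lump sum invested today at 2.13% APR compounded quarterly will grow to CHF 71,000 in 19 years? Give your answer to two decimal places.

CHF 47,420.45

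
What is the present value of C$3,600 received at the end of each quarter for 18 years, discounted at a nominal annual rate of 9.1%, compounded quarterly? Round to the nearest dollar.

Periodic rate i = 0.091/4 = 0.02275; n = 18 × 4 = 72 periods.
PV = 3600 × [1 − (1+0.02275)^(−72)] / 0.02275 = 3600 × 35.254117 = 126,914.8200

C$126,915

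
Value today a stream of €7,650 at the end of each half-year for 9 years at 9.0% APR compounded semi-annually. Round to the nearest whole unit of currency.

Periodic rate i = 0.09/2 = 0.045; n = 9 × 2 = 18 periods.
PV = 7650 × [1 − (1+0.045)^(−18)] / 0.045 = 7650 × 12.159992 = 93,023.9373

€93,024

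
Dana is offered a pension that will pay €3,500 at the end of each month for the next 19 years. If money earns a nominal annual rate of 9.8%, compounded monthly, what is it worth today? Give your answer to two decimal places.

i = 0.098/12 = 0.00816667 per month; n = 19·12 = 228.
PV = 3500 × [1 − (1+0.00816667)^(−228)] / 0.00816667 = 3500 × 103.280706 = 361,482.4724

€361,482.47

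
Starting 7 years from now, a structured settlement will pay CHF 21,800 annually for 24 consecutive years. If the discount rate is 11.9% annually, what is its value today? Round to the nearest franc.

CHF 87,029

Value one period before first payment (t=6): 21800 × [1 − (1+0.119)^(−24)] / 0.119 = 21800 × 7.837733 = 170,862.5852
PV₀ = 170,862.5852 / (1+0.119)^6 = 170,862.5852 / 1.963272 = 87,029.4931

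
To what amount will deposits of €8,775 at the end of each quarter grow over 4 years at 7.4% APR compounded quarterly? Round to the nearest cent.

€161,668.08

With 4 periods per year: i = 0.0185, n = 16.
FV = PMT · [(1+i)^n − 1] / i = 8775 · 18.423713 = 161,668.0818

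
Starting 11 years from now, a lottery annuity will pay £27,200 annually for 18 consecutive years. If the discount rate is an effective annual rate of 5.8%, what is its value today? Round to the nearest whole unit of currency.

£170,135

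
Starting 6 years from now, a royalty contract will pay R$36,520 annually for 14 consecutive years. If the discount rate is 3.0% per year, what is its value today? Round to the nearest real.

R$355,854

Value one period before first payment (t=5): 36520 × [1 − (1+0.03)^(−14)] / 0.03 = 36520 × 11.296073 = 412,532.5911
PV₀ = 412,532.5911 / (1+0.03)^5 = 412,532.5911 / 1.159274 = 355,854.2369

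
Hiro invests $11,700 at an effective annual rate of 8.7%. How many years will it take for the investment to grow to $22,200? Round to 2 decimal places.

n = ln(22200/11700) / ln(1+0.087) = ln(1.89744) / 0.083422 = 7.6779 years

7.68 years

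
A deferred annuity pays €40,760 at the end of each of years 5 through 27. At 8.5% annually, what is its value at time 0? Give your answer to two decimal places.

€293,023.85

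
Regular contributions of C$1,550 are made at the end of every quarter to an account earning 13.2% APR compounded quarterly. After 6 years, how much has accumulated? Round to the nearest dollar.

C$55,413

Periodic rate i = 0.132/4 = 0.033; n = 6 × 4 = 24 periods.
FV = 1550 × [(1+0.033)^24 − 1] / 0.033 = 1550 × 35.750157 = 55,412.7428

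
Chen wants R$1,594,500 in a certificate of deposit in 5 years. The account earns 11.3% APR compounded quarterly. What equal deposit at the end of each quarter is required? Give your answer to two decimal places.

Periodic rate i = 0.113/4 = 0.02825; n = 5 × 4 = 20 periods.
PMT = 1.5945e+06 / ( [(1+0.02825)^20 − 1] / 0.02825 ) = 1.5945e+06 / 26.397136 = 60,404.2796

R$60,404.28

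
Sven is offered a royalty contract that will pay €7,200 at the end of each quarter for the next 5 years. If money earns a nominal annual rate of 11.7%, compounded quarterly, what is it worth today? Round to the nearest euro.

€107,864

i = 0.117/4 = 0.02925 per quarter; n = 5·4 = 20.
PV = PMT · [1 − (1+i)^(−n)] / i = 7200 · 14.981163 = 107,864.3760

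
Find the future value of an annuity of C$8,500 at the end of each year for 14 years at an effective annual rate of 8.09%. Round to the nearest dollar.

C$207,157

FV = 8500 × [(1+0.0809)^14 − 1] / 0.0809 = 8500 × 24.371411 = 207,156.9901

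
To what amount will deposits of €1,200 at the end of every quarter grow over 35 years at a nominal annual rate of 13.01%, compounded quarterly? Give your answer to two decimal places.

€3,221,806.60

With 4 periods per year: i = 0.032525, n = 140.
Accumulation factor s(140|0.032525) = 2684.838835; FV = 1200 × 2684.838835 = 3,221,806.6020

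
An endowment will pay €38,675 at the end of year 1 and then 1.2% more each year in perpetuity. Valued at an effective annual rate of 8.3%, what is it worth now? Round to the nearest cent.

€544,718.31

PV = PMT / (i − g) = 38675 / (0.083 − 0.012) = 38675 / 0.071000 = 544,718.3099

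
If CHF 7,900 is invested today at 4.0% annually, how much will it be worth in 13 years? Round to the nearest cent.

FV = PV·(1+i)^n = 7,900 × 1.665074 = 13,154.0807

CHF 13,154.08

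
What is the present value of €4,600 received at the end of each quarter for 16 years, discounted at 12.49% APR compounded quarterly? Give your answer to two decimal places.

€126,728.83

i = 0.1249/4 = 0.031225 per quarter; n = 16·4 = 64.
PV = PMT · [1 − (1+i)^(−n)] / i = 4600 · 27.549747 = 126,728.8347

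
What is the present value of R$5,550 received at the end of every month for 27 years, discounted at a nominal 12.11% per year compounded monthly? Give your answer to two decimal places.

R$528,705.00

Periodic rate i = 0.1211/12 = 0.0100917; n = 27 × 12 = 324 periods.
PV = PMT · [1 − (1+i)^(−n)] / i = 5550 · 95.262163 = 528,705.0032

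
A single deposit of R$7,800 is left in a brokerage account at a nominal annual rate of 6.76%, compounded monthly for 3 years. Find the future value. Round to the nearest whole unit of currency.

R$9,548

i = 0.0676/12 = 0.00563333 per month; n = 3·12 = 36.
7,800 × (1+0.00563333)^36 = 7,800 × 1.224131 = 9,548.2190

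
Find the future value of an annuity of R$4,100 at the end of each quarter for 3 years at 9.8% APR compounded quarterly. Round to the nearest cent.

R$56,402.18

i = 0.098/4 = 0.0245 per quarter; n = 3·4 = 12.
FV = PMT · [(1+i)^n − 1] / i = 4100 · 13.756628 = 56,402.1757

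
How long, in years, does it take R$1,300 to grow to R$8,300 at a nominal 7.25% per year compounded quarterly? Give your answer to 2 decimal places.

25.80 years

Periodic rate i = 0.0725/4 = 0.018125.
(1+i)^n = 8300/1300 = 6.38462, so n = ln 6.38462 / ln 1.01812 = 103.2078 quarters
= 103.2078/4 years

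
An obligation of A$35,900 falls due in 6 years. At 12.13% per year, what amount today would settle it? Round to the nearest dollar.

PV = FV·(1+i)^(−n) = 35,900 × 0.503117 = 18,061.9034

A$18,062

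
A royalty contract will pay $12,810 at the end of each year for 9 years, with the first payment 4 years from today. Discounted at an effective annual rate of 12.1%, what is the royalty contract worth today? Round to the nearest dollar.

$48,269

Value one period before first payment (t=3): 12810 × [1 − (1+0.121)^(−9)] / 0.121 = 12810 × 5.308057 = 67,996.2041
PV₀ = 67,996.2041 / (1+0.121)^3 = 67,996.2041 / 1.408695 = 48,268.9477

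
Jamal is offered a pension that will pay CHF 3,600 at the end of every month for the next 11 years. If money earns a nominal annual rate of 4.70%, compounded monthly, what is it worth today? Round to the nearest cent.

CHF 370,500.43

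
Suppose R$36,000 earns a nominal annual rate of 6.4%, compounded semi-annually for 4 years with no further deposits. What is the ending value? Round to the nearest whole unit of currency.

R$46,317

i = 0.064/2 = 0.032 per half-year; n = 4·2 = 8.
FV = 36,000 × (1 + 0.032)^8 = 46,316.9634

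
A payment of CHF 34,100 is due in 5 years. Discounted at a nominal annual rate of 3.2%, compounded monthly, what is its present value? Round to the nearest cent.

With 12 periods per year: i = 0.00266667, n = 60.
Discount factor = (1+0.00266667)^(−60) = 0.852325; PV = 34,100 × 0.852325 = 29,064.2919

CHF 29,064.29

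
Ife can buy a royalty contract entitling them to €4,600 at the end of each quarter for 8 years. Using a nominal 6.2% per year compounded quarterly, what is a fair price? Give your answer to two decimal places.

€115,361.18

With 4 periods per year: i = 0.0155, n = 32.
Annuity factor a(32|0.0155) = 25.078517; PV = 4600 × 25.078517 = 115,361.1766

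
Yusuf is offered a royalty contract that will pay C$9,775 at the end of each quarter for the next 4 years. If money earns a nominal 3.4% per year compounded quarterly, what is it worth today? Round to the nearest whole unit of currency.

i = 0.034/4 = 0.0085 per quarter; n = 4·4 = 16.
PV = PMT · [1 − (1+i)^(−n)] / i = 9775 · 14.900654 = 145,653.8952

C$145,654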